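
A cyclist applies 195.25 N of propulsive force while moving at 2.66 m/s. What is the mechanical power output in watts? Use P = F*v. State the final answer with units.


P = F * v
P = 195.25 * 2.66
P = 519.365 W

519.365 W


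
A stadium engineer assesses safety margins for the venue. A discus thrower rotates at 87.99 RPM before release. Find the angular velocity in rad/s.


omega = RPM * 2 * pi / 60
omega = 87.99 * 2 * 3.14159 / 60
omega = 552.8575 / 60 = 9.2143 rad/s

9.2143 rad/s


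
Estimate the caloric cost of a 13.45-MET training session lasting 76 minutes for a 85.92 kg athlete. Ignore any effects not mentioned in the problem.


kcal = MET * mass * time_hr
Convert time: 76 min = 1.2667 hr
kcal = 13.45 * 85.92 * 1.2667
kcal = 1463.7904 kcal

1463.7904 kcal


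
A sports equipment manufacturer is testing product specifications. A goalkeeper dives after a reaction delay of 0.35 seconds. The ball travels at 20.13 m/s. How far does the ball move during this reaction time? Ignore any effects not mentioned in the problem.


d = v * t
d = 20.13 * 0.35
d = 7.0455 m

7.0455 m


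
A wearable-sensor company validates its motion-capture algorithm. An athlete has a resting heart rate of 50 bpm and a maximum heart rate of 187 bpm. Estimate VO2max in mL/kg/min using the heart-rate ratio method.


VO2max = 15.3 * HRmax / HRrest
VO2max = 15.3 * 187 / 50
VO2max = 2861.1 / 50 = 57.222 mL/kg/min

57.222 mL/kg/min


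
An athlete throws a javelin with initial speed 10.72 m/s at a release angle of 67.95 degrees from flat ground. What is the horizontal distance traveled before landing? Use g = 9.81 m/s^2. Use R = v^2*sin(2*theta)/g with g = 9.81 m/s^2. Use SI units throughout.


R = v^2 * sin(2*theta) / g
Convert angle to radians: theta = 67.95 deg = 1.186 rad
sin(2*theta) = sin(2.3719) = 0.6959
R = 10.72^2 * 0.6959 / 9.81
R = 114.9184 * 0.6959 / 9.81 = 8.1522 m

8.1522 m


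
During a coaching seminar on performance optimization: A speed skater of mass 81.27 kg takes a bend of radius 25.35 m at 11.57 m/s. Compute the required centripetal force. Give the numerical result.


Fc = m * v^2 / r
v^2 = 11.57^2 = 133.8649
Fc = 81.27 * 133.8649 / 25.35
Fc = 10879.2004 / 25.35 = 429.1598 N

429.1598 N


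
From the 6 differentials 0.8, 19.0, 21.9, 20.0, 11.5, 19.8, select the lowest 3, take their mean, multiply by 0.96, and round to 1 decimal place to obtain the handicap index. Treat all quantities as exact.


All differentials: 0.8, 19.0, 21.9, 20.0, 11.5, 19.8
Sorted: 0.8, 11.5, 19.0, 19.8, 20.0, 21.9
Best 3: 0.8, 11.5, 19.0
Average of best = 31.3 / 3 = 10.4333
Raw index = 10.4333 * 0.96 = 10.016
Handicap index = round(10.016, 1) = 10.0

10.0


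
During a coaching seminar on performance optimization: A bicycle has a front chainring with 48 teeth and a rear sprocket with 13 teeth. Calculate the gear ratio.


GR = front_teeth / rear_teeth
GR = 48 / 13
GR = 3.6923

3.6923


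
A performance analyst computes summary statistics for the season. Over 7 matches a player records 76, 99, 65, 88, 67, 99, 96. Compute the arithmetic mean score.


Average = sum / n
Sum = 590
Average = 590 / 7 = 84.2857

84.2857


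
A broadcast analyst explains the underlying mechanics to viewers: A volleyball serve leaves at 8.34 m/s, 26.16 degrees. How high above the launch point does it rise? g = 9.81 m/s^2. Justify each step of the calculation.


H = (v*sin(theta))^2 / (2*g)
vy = v*sin(theta) = 8.34 * sin(26.16 deg) = 3.6769 m/s
H = vy^2 / (2*g) = 13.5198 / (2*9.81)
H = 13.5198 / 19.62 = 0.6891 m

0.6891 m


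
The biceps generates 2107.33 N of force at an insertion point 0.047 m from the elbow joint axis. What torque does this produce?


tau = F * d
tau = 2107.33 * 0.047
tau = 99.0445 N*m

99.0445 N*m


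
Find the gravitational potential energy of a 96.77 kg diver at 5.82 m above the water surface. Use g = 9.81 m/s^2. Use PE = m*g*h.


PE = m * g * h
PE = 96.77 * 9.81 * 5.82
PE = 949.3137 * 5.82 = 5525.0057 J

5525.0057 J


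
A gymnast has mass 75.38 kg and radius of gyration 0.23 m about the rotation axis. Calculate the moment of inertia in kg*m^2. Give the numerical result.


I = m * k^2
I = 75.38 * 0.23^2
I = 75.38 * 0.0529 = 3.9876 kg*m^2

3.9876 kg*m^2


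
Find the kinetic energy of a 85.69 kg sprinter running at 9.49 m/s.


KE = 0.5 * m * v^2
KE = 0.5 * 85.69 * 9.49^2
KE = 0.5 * 85.69 * 90.0601 = 3858.625 J

3858.625 J


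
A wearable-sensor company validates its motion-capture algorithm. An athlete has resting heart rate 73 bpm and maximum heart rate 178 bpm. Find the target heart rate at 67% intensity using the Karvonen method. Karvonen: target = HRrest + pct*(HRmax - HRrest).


Target = HRrest + pct*(HRmax - HRrest)
Heart rate reserve = HRmax - HRrest = 178 - 73 = 105 bpm
Fraction = 67% = 0.67
Target = 73 + 0.67 * 105
Target = 73 + 70.35 = 143.35 bpm

143.35 bpm


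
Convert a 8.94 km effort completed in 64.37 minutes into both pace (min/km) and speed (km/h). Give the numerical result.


Pace = time / distance = 64.37 min / 8.94 km = 7.2002 min/km
Speed = distance / time_in_hours = 8.94 / 1.0728 hr
Speed = 8.3331 km/h

7.2002 min/km, 8.3331 km/h


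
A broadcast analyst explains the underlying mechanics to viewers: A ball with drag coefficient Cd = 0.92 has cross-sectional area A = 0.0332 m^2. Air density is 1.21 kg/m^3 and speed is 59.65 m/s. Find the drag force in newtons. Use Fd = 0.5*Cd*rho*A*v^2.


Fd = 0.5 * Cd * rho * A * v^2
Fd = 0.5 * 0.92 * 1.21 * 0.0332 * 59.65^2
v^2 = 3558.1225
Fd = 0.5 * 0.92 * 1.21 * 0.0332 * 3558.1225 = 65.751 N

65.751 N


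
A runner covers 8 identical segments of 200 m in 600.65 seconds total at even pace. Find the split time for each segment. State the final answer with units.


Split time = total_time / n_laps = 600.65 / 8
Split time = 75.0812 s per lap

75.0812 s


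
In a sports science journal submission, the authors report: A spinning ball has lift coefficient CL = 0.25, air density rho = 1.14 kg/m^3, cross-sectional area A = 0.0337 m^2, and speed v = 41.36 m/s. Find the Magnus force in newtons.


FM = 0.5 * CL * rho * A * v^2
FM = 0.5 * 0.25 * 1.14 * 0.0337 * 41.36^2
v^2 = 1710.6496
FM = 0.5 * 0.25 * 1.14 * 0.0337 * 1710.6496 = 8.215 N

8.215 N


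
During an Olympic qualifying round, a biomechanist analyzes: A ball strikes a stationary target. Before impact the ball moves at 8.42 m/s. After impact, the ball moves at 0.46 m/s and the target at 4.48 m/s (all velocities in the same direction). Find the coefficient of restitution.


e = (v2_after - v1_after) / (v1_before - v2_before)
Numerator = 4.48 - 0.46 = 4.02
Denominator = 8.42 - 0 = 8.42
e = 4.02 / 8.42 = 0.4774

0.4774


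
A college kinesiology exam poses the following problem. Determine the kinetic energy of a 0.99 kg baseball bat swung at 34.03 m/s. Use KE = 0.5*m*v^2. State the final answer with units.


KE = 0.5 * m * v^2
KE = 0.5 * 0.99 * 34.03^2
KE = 0.5 * 0.99 * 1158.0409 = 573.2302 J

573.2302 J


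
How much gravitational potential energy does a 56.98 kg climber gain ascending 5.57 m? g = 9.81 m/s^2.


PE = m * g * h
PE = 56.98 * 9.81 * 5.57
PE = 558.9738 * 5.57 = 3113.4841 J

3113.4841 J


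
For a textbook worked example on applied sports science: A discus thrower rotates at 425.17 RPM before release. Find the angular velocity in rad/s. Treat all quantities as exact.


omega = RPM * 2 * pi / 60
omega = 425.17 * 2 * 3.14159 / 60
omega = 2671.4219 / 60 = 44.5237 rad/s

44.5237 rad/s


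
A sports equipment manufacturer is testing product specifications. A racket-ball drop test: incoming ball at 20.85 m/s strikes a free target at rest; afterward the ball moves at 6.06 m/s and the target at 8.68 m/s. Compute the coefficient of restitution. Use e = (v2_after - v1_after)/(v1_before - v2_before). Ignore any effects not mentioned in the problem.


e = (v2_after - v1_after) / (v1_before - v2_before)
Numerator = 8.68 - 6.06 = 2.62
Denominator = 20.85 - 0 = 20.85
e = 2.62 / 20.85 = 0.1257

0.1257


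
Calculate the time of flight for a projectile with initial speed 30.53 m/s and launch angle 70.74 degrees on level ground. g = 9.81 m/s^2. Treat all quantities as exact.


T = 2*v*sin(theta)/g
sin(theta) = sin(70.74 deg) = 0.944
T = 2*30.53*0.944 / 9.81
T = 57.6426 / 9.81 = 5.8759 s

5.8759 s


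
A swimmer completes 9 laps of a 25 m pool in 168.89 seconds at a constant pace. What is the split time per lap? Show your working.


Split time = total_time / n_laps = 168.89 / 9
Split time = 18.7656 s per lap

18.7656 s


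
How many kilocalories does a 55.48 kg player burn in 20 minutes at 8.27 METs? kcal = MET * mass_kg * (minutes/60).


kcal = MET * mass * time_hr
Convert time: 20 min = 0.3333 hr
kcal = 8.27 * 55.48 * 0.3333
kcal = 152.9399 kcal

152.9399 kcal


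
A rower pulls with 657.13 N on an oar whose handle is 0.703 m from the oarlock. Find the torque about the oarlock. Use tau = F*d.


tau = F * d
tau = 657.13 * 0.703
tau = 461.9624 N*m

461.9624 N*m


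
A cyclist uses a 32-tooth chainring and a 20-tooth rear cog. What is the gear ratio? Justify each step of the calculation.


GR = front_teeth / rear_teeth
GR = 32 / 20
GR = 1.6

1.6


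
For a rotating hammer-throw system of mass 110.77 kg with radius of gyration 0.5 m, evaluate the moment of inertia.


I = m * k^2
I = 110.77 * 0.5^2
I = 110.77 * 0.25 = 27.6925 kg*m^2

27.6925 kg*m^2


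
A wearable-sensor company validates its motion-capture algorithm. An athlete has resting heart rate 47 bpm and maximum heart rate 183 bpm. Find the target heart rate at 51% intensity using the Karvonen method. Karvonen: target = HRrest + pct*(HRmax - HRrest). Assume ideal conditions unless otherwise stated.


Target = HRrest + pct*(HRmax - HRrest)
Heart rate reserve = HRmax - HRrest = 183 - 47 = 136 bpm
Fraction = 51% = 0.51
Target = 47 + 0.51 * 136
Target = 47 + 69.36 = 116.36 bpm

116.36 bpm


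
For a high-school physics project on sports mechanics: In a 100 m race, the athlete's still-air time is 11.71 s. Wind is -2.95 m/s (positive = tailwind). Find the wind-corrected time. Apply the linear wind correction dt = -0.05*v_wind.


dt = -0.05 * v_wind = -0.05 * -2.95 = 0.1475 s
t_corrected = t_still + dt = 11.71 + (0.1475)
t_corrected = 11.8575 s

11.8575 s


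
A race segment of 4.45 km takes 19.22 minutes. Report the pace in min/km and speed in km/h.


Pace = time / distance = 19.22 min / 4.45 km = 4.3191 min/km
Speed = distance / time_in_hours = 4.45 / 0.3203 hr
Speed = 13.8918 km/h

4.3191 min/km, 13.8918 km/h


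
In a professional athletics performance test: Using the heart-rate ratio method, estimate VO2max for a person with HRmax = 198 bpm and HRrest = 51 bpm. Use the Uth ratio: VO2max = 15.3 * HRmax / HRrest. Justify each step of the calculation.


VO2max = 15.3 * HRmax / HRrest
VO2max = 15.3 * 198 / 51
VO2max = 3029.4 / 51 = 59.4 mL/kg/min

59.4 mL/kg/min


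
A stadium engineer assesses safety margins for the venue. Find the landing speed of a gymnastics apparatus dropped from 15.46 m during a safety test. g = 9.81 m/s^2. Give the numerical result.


v = sqrt(2 * g * h)
v = sqrt(2 * 9.81 * 15.46)
v = sqrt(303.3252) = 17.4162 m/s

17.4162 m/s


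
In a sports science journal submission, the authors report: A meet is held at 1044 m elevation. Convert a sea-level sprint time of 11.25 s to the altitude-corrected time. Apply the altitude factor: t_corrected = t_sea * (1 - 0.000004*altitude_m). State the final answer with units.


Correction factor = 1 - 0.000004 * 1044 = 0.995824
t_corrected = t_sea * factor = 11.25 * 0.995824
t_corrected = 11.203 s

11.203 s


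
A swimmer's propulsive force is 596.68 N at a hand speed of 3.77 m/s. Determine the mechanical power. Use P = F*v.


P = F * v
P = 596.68 * 3.77
P = 2249.4836 W

2249.4836 W


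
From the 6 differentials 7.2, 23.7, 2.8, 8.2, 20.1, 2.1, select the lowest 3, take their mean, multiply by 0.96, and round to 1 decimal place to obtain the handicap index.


All differentials: 7.2, 23.7, 2.8, 8.2, 20.1, 2.1
Sorted: 2.1, 2.8, 7.2, 8.2, 20.1, 23.7
Best 3: 2.1, 2.8, 7.2
Average of best = 12.1 / 3 = 4.0333
Raw index = 4.0333 * 0.96 = 3.872
Handicap index = round(3.872, 1) = 3.9

3.9


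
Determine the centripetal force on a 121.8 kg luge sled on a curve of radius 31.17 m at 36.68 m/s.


Fc = m * v^2 / r
v^2 = 36.68^2 = 1345.4224
Fc = 121.8 * 1345.4224 / 31.17
Fc = 163872.4483 / 31.17 = 5257.3772 N

5257.3772 N


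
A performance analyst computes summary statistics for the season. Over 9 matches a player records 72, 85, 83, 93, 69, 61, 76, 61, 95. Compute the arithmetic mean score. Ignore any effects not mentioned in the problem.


Average = sum / n
Sum = 695
Average = 695 / 9 = 77.2222

77.2222


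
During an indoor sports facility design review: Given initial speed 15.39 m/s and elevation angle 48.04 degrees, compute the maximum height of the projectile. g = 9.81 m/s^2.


H = (v*sin(theta))^2 / (2*g)
vy = v*sin(theta) = 15.39 * sin(48.04 deg) = 11.4442 m/s
H = vy^2 / (2*g) = 130.9694 / (2*9.81)
H = 130.9694 / 19.62 = 6.6753 m

6.6753 m


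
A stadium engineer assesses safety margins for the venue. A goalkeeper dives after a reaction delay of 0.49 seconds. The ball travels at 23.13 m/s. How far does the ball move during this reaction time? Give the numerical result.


d = v * t
d = 23.13 * 0.49
d = 11.3337 m

11.3337 m


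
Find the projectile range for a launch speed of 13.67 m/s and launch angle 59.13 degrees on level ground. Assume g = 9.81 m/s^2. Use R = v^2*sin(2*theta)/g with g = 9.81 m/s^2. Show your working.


R = v^2 * sin(2*theta) / g
Convert angle to radians: theta = 59.13 deg = 1.032 rad
sin(2*theta) = sin(2.064) = 0.8808
R = 13.67^2 * 0.8808 / 9.81
R = 186.8689 * 0.8808 / 9.81 = 16.7784 m

16.7784 m


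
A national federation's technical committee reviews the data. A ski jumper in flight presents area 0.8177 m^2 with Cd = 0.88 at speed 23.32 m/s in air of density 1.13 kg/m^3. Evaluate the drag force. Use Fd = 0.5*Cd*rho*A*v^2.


Fd = 0.5 * Cd * rho * A * v^2
Fd = 0.5 * 0.88 * 1.13 * 0.8177 * 23.32^2
v^2 = 543.8224
Fd = 0.5 * 0.88 * 1.13 * 0.8177 * 543.8224 = 221.0967 N

221.0967 N


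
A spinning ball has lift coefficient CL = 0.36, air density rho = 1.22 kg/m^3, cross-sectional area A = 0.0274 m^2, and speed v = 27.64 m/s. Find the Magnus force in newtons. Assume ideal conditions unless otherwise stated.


FM = 0.5 * CL * rho * A * v^2
FM = 0.5 * 0.36 * 1.22 * 0.0274 * 27.64^2
v^2 = 763.9696
FM = 0.5 * 0.36 * 1.22 * 0.0274 * 763.9696 = 4.5968 N

4.5968 N


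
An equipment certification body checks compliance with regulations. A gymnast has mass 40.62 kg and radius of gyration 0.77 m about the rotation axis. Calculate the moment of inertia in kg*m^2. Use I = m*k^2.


I = m * k^2
I = 40.62 * 0.77^2
I = 40.62 * 0.5929 = 24.0836 kg*m^2

24.0836 kg*m^2


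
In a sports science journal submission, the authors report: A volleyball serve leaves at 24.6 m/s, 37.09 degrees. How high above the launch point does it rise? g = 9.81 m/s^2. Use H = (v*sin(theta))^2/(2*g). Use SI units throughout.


H = (v*sin(theta))^2 / (2*g)
vy = v*sin(theta) = 24.6 * sin(37.09 deg) = 14.8355 m/s
H = vy^2 / (2*g) = 220.0918 / (2*9.81)
H = 220.0918 / 19.62 = 11.2177 m

11.2177 m


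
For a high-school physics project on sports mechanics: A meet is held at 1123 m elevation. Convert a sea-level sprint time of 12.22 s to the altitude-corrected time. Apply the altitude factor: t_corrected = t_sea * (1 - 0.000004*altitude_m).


Correction factor = 1 - 0.000004 * 1123 = 0.995508
t_corrected = t_sea * factor = 12.22 * 0.995508
t_corrected = 12.1651 s

12.1651 s


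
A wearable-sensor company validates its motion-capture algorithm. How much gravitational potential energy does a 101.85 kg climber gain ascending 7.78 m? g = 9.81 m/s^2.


PE = m * g * h
PE = 101.85 * 9.81 * 7.78
PE = 999.1485 * 7.78 = 7773.3753 J

7773.3753 J


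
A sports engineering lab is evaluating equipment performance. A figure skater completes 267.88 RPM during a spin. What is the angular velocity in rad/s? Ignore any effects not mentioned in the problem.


omega = RPM * 2 * pi / 60
omega = 267.88 * 2 * 3.14159 / 60
omega = 1683.1397 / 60 = 28.0523 rad/s

28.0523 rad/s


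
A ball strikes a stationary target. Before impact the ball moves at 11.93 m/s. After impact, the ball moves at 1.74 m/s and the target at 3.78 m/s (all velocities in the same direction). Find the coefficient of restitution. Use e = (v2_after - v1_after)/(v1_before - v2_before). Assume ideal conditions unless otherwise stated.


e = (v2_after - v1_after) / (v1_before - v2_before)
Numerator = 3.78 - 1.74 = 2.04
Denominator = 11.93 - 0 = 11.93
e = 2.04 / 11.93 = 0.171

0.171


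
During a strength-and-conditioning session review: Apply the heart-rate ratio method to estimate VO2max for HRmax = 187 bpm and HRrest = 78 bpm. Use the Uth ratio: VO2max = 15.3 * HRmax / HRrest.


VO2max = 15.3 * HRmax / HRrest
VO2max = 15.3 * 187 / 78
VO2max = 2861.1 / 78 = 36.6808 mL/kg/min

36.6808 mL/kg/min


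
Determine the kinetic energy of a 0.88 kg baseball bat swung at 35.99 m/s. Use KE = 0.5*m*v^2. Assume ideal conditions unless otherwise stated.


KE = 0.5 * m * v^2
KE = 0.5 * 0.88 * 35.99^2
KE = 0.5 * 0.88 * 1295.2801 = 569.9232 J

569.9232 J


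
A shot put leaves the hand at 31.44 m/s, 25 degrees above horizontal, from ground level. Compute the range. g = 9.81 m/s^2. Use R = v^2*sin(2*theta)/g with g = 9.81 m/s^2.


R = v^2 * sin(2*theta) / g
Convert angle to radians: theta = 25 deg = 0.4363 rad
sin(2*theta) = sin(0.8727) = 0.766
R = 31.44^2 * 0.766 / 9.81
R = 988.4736 * 0.766 / 9.81 = 77.188 m

77.188 m


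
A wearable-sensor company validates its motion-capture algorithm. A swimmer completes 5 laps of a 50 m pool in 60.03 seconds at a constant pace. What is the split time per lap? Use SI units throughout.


Split time = total_time / n_laps = 60.03 / 5
Split time = 12.006 s per lap

12.006 s


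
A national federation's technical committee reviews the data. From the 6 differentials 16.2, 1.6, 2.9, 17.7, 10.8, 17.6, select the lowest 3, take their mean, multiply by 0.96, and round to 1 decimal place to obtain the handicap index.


All differentials: 16.2, 1.6, 2.9, 17.7, 10.8, 17.6
Sorted: 1.6, 2.9, 10.8, 16.2, 17.6, 17.7
Best 3: 1.6, 2.9, 10.8
Average of best = 15.3 / 3 = 5.1
Raw index = 5.1 * 0.96 = 4.896
Handicap index = round(4.896, 1) = 4.9

4.9


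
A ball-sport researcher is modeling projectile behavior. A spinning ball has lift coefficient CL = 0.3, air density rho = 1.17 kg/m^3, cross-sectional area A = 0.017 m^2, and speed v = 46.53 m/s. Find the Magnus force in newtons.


FM = 0.5 * CL * rho * A * v^2
FM = 0.5 * 0.3 * 1.17 * 0.017 * 46.53^2
v^2 = 2165.0409
FM = 0.5 * 0.3 * 1.17 * 0.017 * 2165.0409 = 6.4594 N

6.4594 N


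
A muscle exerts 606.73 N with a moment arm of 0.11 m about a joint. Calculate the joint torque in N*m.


tau = F * d
tau = 606.73 * 0.11
tau = 66.7403 N*m

66.7403 N*m


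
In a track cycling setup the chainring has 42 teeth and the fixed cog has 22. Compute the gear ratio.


GR = front_teeth / rear_teeth
GR = 42 / 22
GR = 1.9091

1.9091


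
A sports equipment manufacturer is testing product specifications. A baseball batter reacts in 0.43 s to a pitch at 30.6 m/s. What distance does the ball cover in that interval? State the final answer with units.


d = v * t
d = 30.6 * 0.43
d = 13.158 m

13.158 m


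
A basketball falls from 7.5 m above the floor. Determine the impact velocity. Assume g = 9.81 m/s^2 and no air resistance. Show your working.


v = sqrt(2 * g * h)
v = sqrt(2 * 9.81 * 7.5)
v = sqrt(147.15) = 12.1305 m/s

12.1305 m/s


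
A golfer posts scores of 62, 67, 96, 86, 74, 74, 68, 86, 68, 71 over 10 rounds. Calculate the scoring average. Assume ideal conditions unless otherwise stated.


Average = sum / n
Sum = 752
Average = 752 / 10 = 75.2

75.2


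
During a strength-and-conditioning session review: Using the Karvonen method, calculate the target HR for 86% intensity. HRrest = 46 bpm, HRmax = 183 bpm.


Target = HRrest + pct*(HRmax - HRrest)
Heart rate reserve = HRmax - HRrest = 183 - 46 = 137 bpm
Fraction = 86% = 0.86
Target = 46 + 0.86 * 137
Target = 46 + 117.82 = 163.82 bpm

163.82 bpm


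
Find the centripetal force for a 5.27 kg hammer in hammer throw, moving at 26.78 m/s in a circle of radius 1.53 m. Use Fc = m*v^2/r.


Fc = m * v^2 / r
v^2 = 26.78^2 = 717.1684
Fc = 5.27 * 717.1684 / 1.53
Fc = 3779.4775 / 1.53 = 2470.2467 N

2470.2467 N


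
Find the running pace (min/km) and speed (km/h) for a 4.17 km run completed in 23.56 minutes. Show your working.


Pace = time / distance = 23.56 min / 4.17 km = 5.6499 min/km
Speed = distance / time_in_hours = 4.17 / 0.3927 hr
Speed = 10.6197 km/h

5.6499 min/km, 10.6197 km/h


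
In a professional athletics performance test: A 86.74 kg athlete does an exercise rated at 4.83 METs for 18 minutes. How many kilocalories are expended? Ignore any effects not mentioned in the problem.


kcal = MET * mass * time_hr
Convert time: 18 min = 0.3 hr
kcal = 4.83 * 86.74 * 0.3
kcal = 125.6863 kcal

125.6863 kcal


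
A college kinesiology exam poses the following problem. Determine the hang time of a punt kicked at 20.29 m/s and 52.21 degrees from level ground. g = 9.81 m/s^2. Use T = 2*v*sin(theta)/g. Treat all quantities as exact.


T = 2*v*sin(theta)/g
sin(theta) = sin(52.21 deg) = 0.7903
T = 2*20.29*0.7903 / 9.81
T = 32.0688 / 9.81 = 3.269 s

3.269 s


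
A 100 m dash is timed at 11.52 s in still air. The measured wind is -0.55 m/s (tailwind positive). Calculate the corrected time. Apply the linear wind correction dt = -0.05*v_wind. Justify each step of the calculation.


dt = -0.05 * v_wind = -0.05 * -0.55 = 0.0275 s
t_corrected = t_still + dt = 11.52 + (0.0275)
t_corrected = 11.5475 s

11.5475 s


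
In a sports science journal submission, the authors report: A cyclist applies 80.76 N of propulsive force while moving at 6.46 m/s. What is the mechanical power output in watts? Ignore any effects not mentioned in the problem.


P = F * v
P = 80.76 * 6.46
P = 521.7096 W

521.7096 W


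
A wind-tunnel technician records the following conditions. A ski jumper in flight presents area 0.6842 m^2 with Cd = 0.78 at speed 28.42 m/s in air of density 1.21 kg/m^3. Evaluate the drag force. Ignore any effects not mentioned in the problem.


Fd = 0.5 * Cd * rho * A * v^2
Fd = 0.5 * 0.78 * 1.21 * 0.6842 * 28.42^2
v^2 = 807.6964
Fd = 0.5 * 0.78 * 1.21 * 0.6842 * 807.6964 = 260.7842 N

260.7842 N


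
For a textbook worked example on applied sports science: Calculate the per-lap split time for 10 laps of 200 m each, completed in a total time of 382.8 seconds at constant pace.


Split time = total_time / n_laps = 382.8 / 10
Split time = 38.28 s per lap

38.28 s


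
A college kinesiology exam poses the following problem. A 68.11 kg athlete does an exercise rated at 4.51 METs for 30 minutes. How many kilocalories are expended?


kcal = MET * mass * time_hr
Convert time: 30 min = 0.5 hr
kcal = 4.51 * 68.11 * 0.5
kcal = 153.588 kcal

153.588 kcal


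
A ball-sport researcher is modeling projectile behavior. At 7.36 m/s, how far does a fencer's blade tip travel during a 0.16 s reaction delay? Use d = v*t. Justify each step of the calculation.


d = v * t
d = 7.36 * 0.16
d = 1.1776 m

1.1776 m


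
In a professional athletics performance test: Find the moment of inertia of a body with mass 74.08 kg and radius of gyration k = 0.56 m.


I = m * k^2
I = 74.08 * 0.56^2
I = 74.08 * 0.3136 = 23.2315 kg*m^2

23.2315 kg*m^2


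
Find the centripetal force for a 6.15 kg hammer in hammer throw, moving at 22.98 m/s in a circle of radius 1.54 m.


Fc = m * v^2 / r
v^2 = 22.98^2 = 528.0804
Fc = 6.15 * 528.0804 / 1.54
Fc = 3247.6945 / 1.54 = 2108.8925 N

2108.8925 N


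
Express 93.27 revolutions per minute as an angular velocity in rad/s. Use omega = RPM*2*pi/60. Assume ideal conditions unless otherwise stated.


omega = RPM * 2 * pi / 60
omega = 93.27 * 2 * 3.14159 / 60
omega = 586.0327 / 60 = 9.7672 rad/s

9.7672 rad/s


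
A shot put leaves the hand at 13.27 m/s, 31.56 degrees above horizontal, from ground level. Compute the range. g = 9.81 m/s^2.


R = v^2 * sin(2*theta) / g
Convert angle to radians: theta = 31.56 deg = 0.5508 rad
sin(2*theta) = sin(1.1017) = 0.892
R = 13.27^2 * 0.892 / 9.81
R = 176.0929 * 0.892 / 9.81 = 16.0109 m

16.0109 m


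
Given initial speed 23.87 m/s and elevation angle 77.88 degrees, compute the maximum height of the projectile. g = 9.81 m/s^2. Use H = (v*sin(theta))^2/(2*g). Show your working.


H = (v*sin(theta))^2 / (2*g)
vy = v*sin(theta) = 23.87 * sin(77.88 deg) = 23.3379 m/s
H = vy^2 / (2*g) = 544.6593 / (2*9.81)
H = 544.6593 / 19.62 = 27.7604 m

27.7604 m


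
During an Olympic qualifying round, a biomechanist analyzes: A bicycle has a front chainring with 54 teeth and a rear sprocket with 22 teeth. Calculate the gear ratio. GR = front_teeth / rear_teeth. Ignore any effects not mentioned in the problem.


GR = front_teeth / rear_teeth
GR = 54 / 22
GR = 2.4545

2.4545


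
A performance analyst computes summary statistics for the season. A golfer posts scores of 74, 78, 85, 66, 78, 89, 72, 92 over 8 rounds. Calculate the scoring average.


Average = sum / n
Sum = 634
Average = 634 / 8 = 79.25

79.25


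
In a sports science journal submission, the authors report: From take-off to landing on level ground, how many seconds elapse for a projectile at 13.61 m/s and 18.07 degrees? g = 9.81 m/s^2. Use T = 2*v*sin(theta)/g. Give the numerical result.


T = 2*v*sin(theta)/g
sin(theta) = sin(18.07 deg) = 0.3102
T = 2*13.61*0.3102 / 9.81
T = 8.4431 / 9.81 = 0.8607 s

0.8607 s


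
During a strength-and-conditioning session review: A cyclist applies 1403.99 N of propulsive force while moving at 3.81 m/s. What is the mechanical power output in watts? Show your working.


P = F * v
P = 1403.99 * 3.81
P = 5349.2019 W

5349.2019 W


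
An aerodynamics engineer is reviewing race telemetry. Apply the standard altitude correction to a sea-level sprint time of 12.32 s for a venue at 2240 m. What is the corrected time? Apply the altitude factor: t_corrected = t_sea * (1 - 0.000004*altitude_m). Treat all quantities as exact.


Correction factor = 1 - 0.000004 * 2240 = 0.99104
t_corrected = t_sea * factor = 12.32 * 0.99104
t_corrected = 12.2096 s

12.2096 s


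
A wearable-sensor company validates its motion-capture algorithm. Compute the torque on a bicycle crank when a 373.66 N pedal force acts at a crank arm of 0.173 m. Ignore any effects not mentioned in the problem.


tau = F * d
tau = 373.66 * 0.173
tau = 64.6432 N*m

64.6432 N*m


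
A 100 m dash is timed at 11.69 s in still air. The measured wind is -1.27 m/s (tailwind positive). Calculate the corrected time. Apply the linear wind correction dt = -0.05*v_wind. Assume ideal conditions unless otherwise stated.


dt = -0.05 * v_wind = -0.05 * -1.27 = 0.0635 s
t_corrected = t_still + dt = 11.69 + (0.0635)
t_corrected = 11.7535 s

11.7535 s


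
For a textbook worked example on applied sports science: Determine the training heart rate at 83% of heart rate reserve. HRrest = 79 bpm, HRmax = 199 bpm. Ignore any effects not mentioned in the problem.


Target = HRrest + pct*(HRmax - HRrest)
Heart rate reserve = HRmax - HRrest = 199 - 79 = 120 bpm
Fraction = 83% = 0.83
Target = 79 + 0.83 * 120
Target = 79 + 99.6 = 178.6 bpm

178.6 bpm


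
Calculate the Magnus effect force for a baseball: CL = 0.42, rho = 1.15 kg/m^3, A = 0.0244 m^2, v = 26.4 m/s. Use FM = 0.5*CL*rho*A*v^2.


FM = 0.5 * CL * rho * A * v^2
FM = 0.5 * 0.42 * 1.15 * 0.0244 * 26.4^2
v^2 = 696.96
FM = 0.5 * 0.42 * 1.15 * 0.0244 * 696.96 = 4.1069 N

4.1069 N


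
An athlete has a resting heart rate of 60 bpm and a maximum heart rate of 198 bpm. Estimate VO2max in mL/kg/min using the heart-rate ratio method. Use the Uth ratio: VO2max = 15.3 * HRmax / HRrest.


VO2max = 15.3 * HRmax / HRrest
VO2max = 15.3 * 198 / 60
VO2max = 3029.4 / 60 = 50.49 mL/kg/min

50.49 mL/kg/min


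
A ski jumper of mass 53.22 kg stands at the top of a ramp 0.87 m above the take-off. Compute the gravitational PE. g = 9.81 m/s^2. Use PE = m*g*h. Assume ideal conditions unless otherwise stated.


PE = m * g * h
PE = 53.22 * 9.81 * 0.87
PE = 522.0882 * 0.87 = 454.2167 J

454.2167 J


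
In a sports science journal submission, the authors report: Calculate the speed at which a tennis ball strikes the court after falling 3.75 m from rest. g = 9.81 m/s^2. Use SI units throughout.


v = sqrt(2 * g * h)
v = sqrt(2 * 9.81 * 3.75)
v = sqrt(73.575) = 8.5776 m/s

8.5776 m/s


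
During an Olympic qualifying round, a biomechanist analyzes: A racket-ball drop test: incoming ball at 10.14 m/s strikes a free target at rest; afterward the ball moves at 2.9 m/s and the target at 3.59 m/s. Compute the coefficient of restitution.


e = (v2_after - v1_after) / (v1_before - v2_before)
Numerator = 3.59 - 2.9 = 0.69
Denominator = 10.14 - 0 = 10.14
e = 0.69 / 10.14 = 0.068

0.068


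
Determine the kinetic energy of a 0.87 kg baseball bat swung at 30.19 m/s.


KE = 0.5 * m * v^2
KE = 0.5 * 0.87 * 30.19^2
KE = 0.5 * 0.87 * 911.4361 = 396.4747 J

396.4747 J


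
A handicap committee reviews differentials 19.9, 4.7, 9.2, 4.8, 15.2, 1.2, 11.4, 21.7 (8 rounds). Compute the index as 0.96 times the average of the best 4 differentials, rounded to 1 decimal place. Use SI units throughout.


All differentials: 19.9, 4.7, 9.2, 4.8, 15.2, 1.2, 11.4, 21.7
Sorted: 1.2, 4.7, 4.8, 9.2, 11.4, 15.2, 19.9, 21.7
Best 4: 1.2, 4.7, 4.8, 9.2
Average of best = 19.9 / 4 = 4.975
Raw index = 4.975 * 0.96 = 4.776
Handicap index = round(4.776, 1) = 4.8

4.8


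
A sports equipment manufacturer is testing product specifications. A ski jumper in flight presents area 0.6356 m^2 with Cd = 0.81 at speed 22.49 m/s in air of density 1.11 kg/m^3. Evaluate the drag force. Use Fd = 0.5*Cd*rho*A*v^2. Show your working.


Fd = 0.5 * Cd * rho * A * v^2
Fd = 0.5 * 0.81 * 1.11 * 0.6356 * 22.49^2
v^2 = 505.8001
Fd = 0.5 * 0.81 * 1.11 * 0.6356 * 505.8001 = 144.5243 N

144.5243 N


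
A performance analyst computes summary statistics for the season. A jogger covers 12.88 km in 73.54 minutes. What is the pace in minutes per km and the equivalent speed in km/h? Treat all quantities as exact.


Pace = time / distance = 73.54 min / 12.88 km = 5.7096 min/km
Speed = distance / time_in_hours = 12.88 / 1.2257 hr
Speed = 10.5086 km/h

5.7096 min/km, 10.5086 km/h


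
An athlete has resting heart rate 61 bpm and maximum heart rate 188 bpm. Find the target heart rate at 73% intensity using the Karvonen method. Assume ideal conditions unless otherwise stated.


Target = HRrest + pct*(HRmax - HRrest)
Heart rate reserve = HRmax - HRrest = 188 - 61 = 127 bpm
Fraction = 73% = 0.73
Target = 61 + 0.73 * 127
Target = 61 + 92.71 = 153.71 bpm

153.71 bpm


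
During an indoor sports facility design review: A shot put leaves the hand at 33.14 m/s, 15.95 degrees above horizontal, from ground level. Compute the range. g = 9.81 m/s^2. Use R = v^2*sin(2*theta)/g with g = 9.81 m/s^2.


R = v^2 * sin(2*theta) / g
Convert angle to radians: theta = 15.95 deg = 0.2784 rad
sin(2*theta) = sin(0.5568) = 0.5284
R = 33.14^2 * 0.5284 / 9.81
R = 1098.2596 * 0.5284 / 9.81 = 59.1603 m

59.1603 m


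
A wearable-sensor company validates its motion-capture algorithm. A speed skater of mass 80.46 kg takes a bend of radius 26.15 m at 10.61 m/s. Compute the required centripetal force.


Fc = m * v^2 / r
v^2 = 10.61^2 = 112.5721
Fc = 80.46 * 112.5721 / 26.15
Fc = 9057.5512 / 26.15 = 346.3691 N

346.3691 N


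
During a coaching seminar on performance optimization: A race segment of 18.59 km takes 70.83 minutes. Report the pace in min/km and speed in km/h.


Pace = time / distance = 70.83 min / 18.59 km = 3.8101 min/km
Speed = distance / time_in_hours = 18.59 / 1.1805 hr
Speed = 15.7476 km/h

3.8101 min/km, 15.7476 km/h


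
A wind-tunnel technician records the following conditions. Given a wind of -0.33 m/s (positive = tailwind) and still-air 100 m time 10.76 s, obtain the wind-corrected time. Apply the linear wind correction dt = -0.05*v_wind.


dt = -0.05 * v_wind = -0.05 * -0.33 = 0.0165 s
t_corrected = t_still + dt = 10.76 + (0.0165)
t_corrected = 10.7765 s

10.7765 s


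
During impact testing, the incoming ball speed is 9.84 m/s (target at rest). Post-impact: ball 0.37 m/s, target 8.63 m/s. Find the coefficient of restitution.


e = (v2_after - v1_after) / (v1_before - v2_before)
Numerator = 8.63 - 0.37 = 8.26
Denominator = 9.84 - 0 = 9.84
e = 8.26 / 9.84 = 0.8394

0.8394


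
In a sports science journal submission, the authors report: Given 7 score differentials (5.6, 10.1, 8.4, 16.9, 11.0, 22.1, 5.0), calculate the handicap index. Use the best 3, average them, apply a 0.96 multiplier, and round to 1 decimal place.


All differentials: 5.6, 10.1, 8.4, 16.9, 11.0, 22.1, 5.0
Sorted: 5.0, 5.6, 8.4, 10.1, 11.0, 16.9, 22.1
Best 3: 5.0, 5.6, 8.4
Average of best = 19 / 3 = 6.3333
Raw index = 6.3333 * 0.96 = 6.08
Handicap index = round(6.08, 1) = 6.1

6.1


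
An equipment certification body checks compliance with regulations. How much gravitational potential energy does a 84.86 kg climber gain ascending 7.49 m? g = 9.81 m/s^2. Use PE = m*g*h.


PE = m * g * h
PE = 84.86 * 9.81 * 7.49
PE = 832.4766 * 7.49 = 6235.2497 J

6235.2497 J


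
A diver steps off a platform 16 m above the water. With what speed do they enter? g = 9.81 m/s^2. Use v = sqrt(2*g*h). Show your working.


v = sqrt(2 * g * h)
v = sqrt(2 * 9.81 * 16)
v = sqrt(313.92) = 17.7178 m/s

17.7178 m/s


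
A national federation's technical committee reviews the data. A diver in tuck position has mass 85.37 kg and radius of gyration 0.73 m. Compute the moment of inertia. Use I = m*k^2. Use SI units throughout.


I = m * k^2
I = 85.37 * 0.73^2
I = 85.37 * 0.5329 = 45.4937 kg*m^2

45.4937 kg*m^2


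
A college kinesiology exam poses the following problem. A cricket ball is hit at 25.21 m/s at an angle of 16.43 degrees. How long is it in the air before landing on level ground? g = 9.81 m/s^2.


T = 2*v*sin(theta)/g
sin(theta) = sin(16.43 deg) = 0.2828
T = 2*25.21*0.2828 / 9.81
T = 14.261 / 9.81 = 1.4537 s

1.4537 s


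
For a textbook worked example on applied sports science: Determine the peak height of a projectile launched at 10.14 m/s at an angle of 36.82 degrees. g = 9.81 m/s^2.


H = (v*sin(theta))^2 / (2*g)
vy = v*sin(theta) = 10.14 * sin(36.82 deg) = 6.0769 m/s
H = vy^2 / (2*g) = 36.9291 / (2*9.81)
H = 36.9291 / 19.62 = 1.8822 m

1.8822 m


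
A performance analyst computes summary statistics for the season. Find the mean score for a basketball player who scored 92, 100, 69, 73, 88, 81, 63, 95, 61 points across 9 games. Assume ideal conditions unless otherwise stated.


Average = sum / n
Sum = 722
Average = 722 / 9 = 80.2222

80.2222


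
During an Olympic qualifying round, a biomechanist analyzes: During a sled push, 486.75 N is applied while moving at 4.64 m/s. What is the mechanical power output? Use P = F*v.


P = F * v
P = 486.75 * 4.64
P = 2258.52 W

2258.52 W


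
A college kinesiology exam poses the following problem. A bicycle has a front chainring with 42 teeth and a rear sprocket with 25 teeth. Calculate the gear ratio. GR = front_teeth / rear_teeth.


GR = front_teeth / rear_teeth
GR = 42 / 25
GR = 1.68

1.68


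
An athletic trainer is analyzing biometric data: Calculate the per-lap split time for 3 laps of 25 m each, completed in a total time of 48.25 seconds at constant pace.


Split time = total_time / n_laps = 48.25 / 3
Split time = 16.0833 s per lap

16.0833 s


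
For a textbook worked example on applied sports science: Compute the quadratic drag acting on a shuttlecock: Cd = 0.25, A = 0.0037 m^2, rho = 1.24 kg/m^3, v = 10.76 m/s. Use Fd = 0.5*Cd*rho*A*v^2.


Fd = 0.5 * Cd * rho * A * v^2
Fd = 0.5 * 0.25 * 1.24 * 0.0037 * 10.76^2
v^2 = 115.7776
Fd = 0.5 * 0.25 * 1.24 * 0.0037 * 115.7776 = 0.0664 N

0.0664 N


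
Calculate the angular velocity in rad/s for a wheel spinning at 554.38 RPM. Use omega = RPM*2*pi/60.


omega = RPM * 2 * pi / 60
omega = 554.38 * 2 * 3.14159 / 60
omega = 3483.2723 / 60 = 58.0545 rad/s

58.0545 rad/s


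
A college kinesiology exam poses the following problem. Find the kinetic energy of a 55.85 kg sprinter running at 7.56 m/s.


KE = 0.5 * m * v^2
KE = 0.5 * 55.85 * 7.56^2
KE = 0.5 * 55.85 * 57.1536 = 1596.0143 J

1596.0143 J


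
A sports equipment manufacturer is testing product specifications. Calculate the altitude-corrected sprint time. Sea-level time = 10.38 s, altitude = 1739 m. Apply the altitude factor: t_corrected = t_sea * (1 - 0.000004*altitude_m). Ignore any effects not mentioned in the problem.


Correction factor = 1 - 0.000004 * 1739 = 0.993044
t_corrected = t_sea * factor = 10.38 * 0.993044
t_corrected = 10.3078 s

10.3078 s


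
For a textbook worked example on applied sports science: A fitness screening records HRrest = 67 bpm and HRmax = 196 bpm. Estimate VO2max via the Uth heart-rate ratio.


VO2max = 15.3 * HRmax / HRrest
VO2max = 15.3 * 196 / 67
VO2max = 2998.8 / 67 = 44.7582 mL/kg/min

44.7582 mL/kg/min


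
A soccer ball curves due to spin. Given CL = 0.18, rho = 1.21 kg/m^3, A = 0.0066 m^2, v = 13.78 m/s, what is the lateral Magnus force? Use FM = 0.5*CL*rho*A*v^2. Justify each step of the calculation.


FM = 0.5 * CL * rho * A * v^2
FM = 0.5 * 0.18 * 1.21 * 0.0066 * 13.78^2
v^2 = 189.8884
FM = 0.5 * 0.18 * 1.21 * 0.0066 * 189.8884 = 0.1365 N

0.1365 N


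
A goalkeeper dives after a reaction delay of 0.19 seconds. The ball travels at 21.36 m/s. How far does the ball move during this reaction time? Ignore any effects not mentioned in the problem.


d = v * t
d = 21.36 * 0.19
d = 4.0584 m

4.0584 m


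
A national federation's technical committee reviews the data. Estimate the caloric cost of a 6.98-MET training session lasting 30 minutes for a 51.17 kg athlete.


kcal = MET * mass * time_hr
Convert time: 30 min = 0.5 hr
kcal = 6.98 * 51.17 * 0.5
kcal = 178.5833 kcal

178.5833 kcal


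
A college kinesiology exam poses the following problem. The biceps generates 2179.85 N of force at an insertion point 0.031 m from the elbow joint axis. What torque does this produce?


tau = F * d
tau = 2179.85 * 0.031
tau = 67.5754 N*m

67.5754 N*m


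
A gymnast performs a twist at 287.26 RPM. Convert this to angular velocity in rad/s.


omega = RPM * 2 * pi / 60
omega = 287.26 * 2 * 3.14159 / 60
omega = 1804.9078 / 60 = 30.0818 rad/s

30.0818 rad/s


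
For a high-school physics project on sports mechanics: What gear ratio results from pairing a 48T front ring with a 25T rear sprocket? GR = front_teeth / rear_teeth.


GR = front_teeth / rear_teeth
GR = 48 / 25
GR = 1.92

1.92


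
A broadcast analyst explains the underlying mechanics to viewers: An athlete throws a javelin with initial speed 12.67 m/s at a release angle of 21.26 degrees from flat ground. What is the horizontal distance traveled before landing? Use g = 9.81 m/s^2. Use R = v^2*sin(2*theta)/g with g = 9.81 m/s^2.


R = v^2 * sin(2*theta) / g
Convert angle to radians: theta = 21.26 deg = 0.3711 rad
sin(2*theta) = sin(0.7421) = 0.6758
R = 12.67^2 * 0.6758 / 9.81
R = 160.5289 * 0.6758 / 9.81 = 11.0594 m

11.0594 m


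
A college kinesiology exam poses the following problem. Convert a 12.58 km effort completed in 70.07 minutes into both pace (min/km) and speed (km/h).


Pace = time / distance = 70.07 min / 12.58 km = 5.57 min/km
Speed = distance / time_in_hours = 12.58 / 1.1678 hr
Speed = 10.7721 km/h

5.57 min/km, 10.7721 km/h
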